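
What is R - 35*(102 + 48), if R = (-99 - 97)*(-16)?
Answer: -2114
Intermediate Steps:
R = 3136 (R = -196*(-16) = 3136)
R - 35*(102 + 48) = 3136 - 35*(102 + 48) = 3136 - 35*150 = 3136 - 5250 = -2114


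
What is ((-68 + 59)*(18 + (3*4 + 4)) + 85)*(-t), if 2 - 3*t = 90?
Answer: -19448/3 ≈ -6482.7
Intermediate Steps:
t = -88/3 (t = ⅔ - ⅓*90 = ⅔ - 30 = -88/3 ≈ -29.333)
((-68 + 59)*(18 + (3*4 + 4)) + 85)*(-t) = ((-68 + 59)*(18 + (3*4 + 4)) + 85)*(-1*(-88/3)) = (-9*(18 + (12 + 4)) + 85)*(88/3) = (-9*(18 + 16) + 85)*(88/3) = (-9*34 + 85)*(88/3) = (-306 + 85)*(88/3) = -221*88/3 = -19448/3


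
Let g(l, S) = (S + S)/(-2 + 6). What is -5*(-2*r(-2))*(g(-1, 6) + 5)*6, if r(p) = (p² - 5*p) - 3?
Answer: 5280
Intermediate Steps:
g(l, S) = S/2 (g(l, S) = (2*S)/4 = (2*S)*(¼) = S/2)
r(p) = -3 + p² - 5*p
-5*(-2*r(-2))*(g(-1, 6) + 5)*6 = -5*(-2*(-3 + (-2)² - 5*(-2)))*((½)*6 + 5)*6 = -5*(-2*(-3 + 4 + 10))*(3 + 5)*6 = -5*(-2*11)*8*6 = -(-110)*8*6 = -5*(-176)*6 = 880*6 = 5280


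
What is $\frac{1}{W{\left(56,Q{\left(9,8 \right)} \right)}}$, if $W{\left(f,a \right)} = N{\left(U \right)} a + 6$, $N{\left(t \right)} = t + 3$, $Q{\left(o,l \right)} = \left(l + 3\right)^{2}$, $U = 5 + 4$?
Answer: $\frac{1}{1458} \approx 0.00068587$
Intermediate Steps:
$U = 9$
$Q{\left(o,l \right)} = \left(3 + l\right)^{2}$
$N{\left(t \right)} = 3 + t$
$W{\left(f,a \right)} = 6 + 12 a$ ($W{\left(f,a \right)} = \left(3 + 9\right) a + 6 = 12 a + 6 = 6 + 12 a$)
$\frac{1}{W{\left(56,Q{\left(9,8 \right)} \right)}} = \frac{1}{6 + 12 \left(3 + 8\right)^{2}} = \frac{1}{6 + 12 \cdot 11^{2}} = \frac{1}{6 + 12 \cdot 121} = \frac{1}{6 + 1452} = \frac{1}{1458}$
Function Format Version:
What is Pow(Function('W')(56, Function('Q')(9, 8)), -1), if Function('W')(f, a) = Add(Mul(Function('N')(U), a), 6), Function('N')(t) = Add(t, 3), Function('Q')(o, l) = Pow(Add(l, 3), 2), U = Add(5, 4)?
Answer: Rational(1, 1458) ≈ 0.00068587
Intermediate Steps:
U = 9
Function('Q')(o, l) = Pow(Add(3, l), 2)
Function('N')(t) = Add(3, t)
Function('W')(f, a) = Add(6, Mul(12, a)) (Function('W')(f, a) = Add(Mul(Add(3, 9), a), 6) = Add(Mul(12, a), 6) = Add(6, Mul(12, a)))
Pow(Function('W')(56, Function('Q')(9, 8)), -1) = Pow(Add(6, Mul(12, Pow(Add(3, 8), 2))), -1) = Pow(Add(6, Mul(12, Pow(11, 2))), -1) = Pow(Add(6, Mul(12, 121)), -1) = Pow(Add(6, 1452), -1) = Pow(1458, -1) = Rational(1, 1458)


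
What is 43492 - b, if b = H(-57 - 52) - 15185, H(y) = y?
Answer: 58786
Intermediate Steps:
b = -15294 (b = (-57 - 52) - 15185 = -109 - 15185 = -15294)
43492 - b = 43492 - 1*(-15294) = 43492 + 15294 = 58786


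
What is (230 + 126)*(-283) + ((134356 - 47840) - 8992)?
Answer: -23224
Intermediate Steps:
(230 + 126)*(-283) + ((134356 - 47840) - 8992) = 356*(-283) + (86516 - 8992) = -100748 + 77524 = -23224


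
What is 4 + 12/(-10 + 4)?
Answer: 2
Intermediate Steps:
4 + 12/(-10 + 4) = 4 + 12/(-6) = 4 + 12*(-⅙) = 4 - 2 = 2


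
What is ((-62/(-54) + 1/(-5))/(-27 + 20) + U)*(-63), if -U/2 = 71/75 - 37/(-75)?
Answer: 14248/75 ≈ 189.97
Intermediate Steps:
U = -72/25 (U = -2*(71/75 - 37/(-75)) = -2*(71*(1/75) - 37*(-1/75)) = -2*(71/75 + 37/75) = -2*36/25 = -72/25 ≈ -2.8800)
((-62/(-54) + 1/(-5))/(-27 + 20) + U)*(-63) = ((-62/(-54) + 1/(-5))/(-27 + 20) - 72/25)*(-63) = ((-62*(-1/54) - ⅕)/(-7) - 72/25)*(-63) = ((31/27 - ⅕)*(-⅐) - 72/25)*(-63) = ((128/135)*(-⅐) - 72/25)*(-63) = (-128/945 - 72/25)*(-63) = -14248/4725*(-63) = 14248/75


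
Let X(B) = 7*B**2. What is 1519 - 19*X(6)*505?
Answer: -2416421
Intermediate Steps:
1519 - 19*X(6)*505 = 1519 - 133*6**2*505 = 1519 - 133*36*505 = 1519 - 19*252*505 = 1519 - 4788*505 = 1519 - 2417940 = -2416421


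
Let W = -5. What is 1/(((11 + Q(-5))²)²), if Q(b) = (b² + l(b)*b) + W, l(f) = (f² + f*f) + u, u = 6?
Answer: 1/3844124001 ≈ 2.6014e-10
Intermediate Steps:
l(f) = 6 + 2*f² (l(f) = (f² + f*f) + 6 = (f² + f²) + 6 = 2*f² + 6 = 6 + 2*f²)
Q(b) = -5 + b² + b*(6 + 2*b²) (Q(b) = (b² + (6 + 2*b²)*b) - 5 = (b² + b*(6 + 2*b²)) - 5 = -5 + b² + b*(6 + 2*b²))
1/(((11 + Q(-5))²)²) = 1/(((11 + (-5 + (-5)² + 2*(-5)*(3 + (-5)²)))²)²) = 1/(((11 + (-5 + 25 + 2*(-5)*(3 + 25)))²)²) = 1/(((11 + (-5 + 25 + 2*(-5)*28))²)²) = 1/(((11 + (-5 + 25 - 280))²)²) = 1/(((11 - 260)²)²) = 1/(((-249)²)²) = 1/(62001²) = 1/3844124001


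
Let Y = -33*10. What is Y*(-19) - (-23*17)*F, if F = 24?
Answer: 15654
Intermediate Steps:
Y = -330
Y*(-19) - (-23*17)*F = -330*(-19) - (-23*17)*24 = 6270 - (-391)*24 = 6270 - 1*(-9384) = 6270 + 9384 = 15654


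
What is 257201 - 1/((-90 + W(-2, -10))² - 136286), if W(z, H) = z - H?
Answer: 33323475963/129562 ≈ 2.5720e+5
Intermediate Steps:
257201 - 1/((-90 + W(-2, -10))² - 136286) = 257201 - 1/((-90 + (-2 - 1*(-10)))² - 136286) = 257201 - 1/((-90 + (-2 + 10))² - 136286) = 257201 - 1/((-90 + 8)² - 136286) = 257201 - 1/((-82)² - 136286) = 257201 - 1/(6724 - 136286) = 257201 - 1/(-129562) = 257201 - 1*(-1/129562) = 257201 + 1/129562 = 33323475963/129562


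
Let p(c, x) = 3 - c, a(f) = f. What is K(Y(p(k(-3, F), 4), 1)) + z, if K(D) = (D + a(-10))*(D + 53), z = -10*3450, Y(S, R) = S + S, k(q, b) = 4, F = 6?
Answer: -35112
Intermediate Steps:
Y(S, R) = 2*S
z = -34500
K(D) = (-10 + D)*(53 + D) (K(D) = (D - 10)*(D + 53) = (-10 + D)*(53 + D))
K(Y(p(k(-3, F), 4), 1)) + z = (-530 + (2*(3 - 1*4))**2 + 43*(2*(3 - 1*4))) - 34500 = (-530 + (2*(3 - 4))**2 + 43*(2*(3 - 4))) - 34500 = (-530 + (2*(-1))**2 + 43*(2*(-1))) - 34500 = (-530 + (-2)**2 + 43*(-2)) - 34500 = (-530 + 4 - 86) - 34500 = -612 - 34500 = -35112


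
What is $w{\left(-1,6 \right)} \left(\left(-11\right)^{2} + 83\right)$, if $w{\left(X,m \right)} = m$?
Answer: $1224$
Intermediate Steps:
$w{\left(-1,6 \right)} \left(\left(-11\right)^{2} + 83\right) = 6 \left(\left(-11\right)^{2} + 83\right) = 6 \left(121 + 83\right) = 6 \cdot 204 = 1224$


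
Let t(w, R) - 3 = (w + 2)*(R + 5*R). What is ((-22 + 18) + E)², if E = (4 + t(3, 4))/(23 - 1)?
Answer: 1521/484 ≈ 3.1426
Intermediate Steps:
t(w, R) = 3 + 6*R*(2 + w) (t(w, R) = 3 + (w + 2)*(R + 5*R) = 3 + (2 + w)*(6*R) = 3 + 6*R*(2 + w))
E = 127/22 (E = (4 + (3 + 12*4 + 6*4*3))/(23 - 1) = (4 + (3 + 48 + 72))/22 = (4 + 123)*(1/22) = 127*(1/22) = 127/22 ≈ 5.7727)
((-22 + 18) + E)² = ((-22 + 18) + 127/22)² = (-4 + 127/22)² = (39/22)² = 1521/484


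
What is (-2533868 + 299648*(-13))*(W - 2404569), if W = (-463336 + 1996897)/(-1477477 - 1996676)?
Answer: 17903096810359866152/1158051 ≈ 1.5460e+13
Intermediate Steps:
W = -511187/1158051 (W = 1533561/(-3474153) = 1533561*(-1/3474153) = -511187/1158051 ≈ -0.44142)
(-2533868 + 299648*(-13))*(W - 2404569) = (-2533868 + 299648*(-13))*(-511187/1158051 - 2404569) = (-2533868 - 3895424)*(-2784614046206/1158051) = -6429292*(-2784614046206/1158051) = 17903096810359866152/1158051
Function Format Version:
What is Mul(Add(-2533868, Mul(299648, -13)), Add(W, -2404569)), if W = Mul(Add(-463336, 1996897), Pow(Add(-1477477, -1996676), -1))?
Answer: Rational(17903096810359866152, 1158051) ≈ 1.5460e+13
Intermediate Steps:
W = Rational(-511187, 1158051) (W = Mul(1533561, Pow(-3474153, -1)) = Mul(1533561, Rational(-1, 3474153)) = Rational(-511187, 1158051) ≈ -0.44142)
Mul(Add(-2533868, Mul(299648, -13)), Add(W, -2404569)) = Mul(Add(-2533868, Mul(299648, -13)), Add(Rational(-511187, 1158051), -2404569)) = Mul(Add(-2533868, -3895424), Rational(-2784614046206, 1158051)) = Mul(-6429292, Rational(-2784614046206, 1158051)) = Rational(17903096810359866152, 1158051)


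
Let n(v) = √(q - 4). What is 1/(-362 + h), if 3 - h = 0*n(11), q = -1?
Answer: -1/359 ≈ -0.0027855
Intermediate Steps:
n(v) = I*√5 (n(v) = √(-1 - 4) = √(-5) = I*√5)
h = 3 (h = 3 - 0*I*√5 = 3 - 1*0 = 3 + 0 = 3)
1/(-362 + h) = 1/(-362 + 3) = 1/(-359) = -1/359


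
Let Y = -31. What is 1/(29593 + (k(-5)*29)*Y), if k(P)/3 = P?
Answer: 1/43078 ≈ 2.3214e-5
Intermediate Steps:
k(P) = 3*P
1/(29593 + (k(-5)*29)*Y) = 1/(29593 + ((3*(-5))*29)*(-31)) = 1/(29593 - 15*29*(-31)) = 1/(29593 - 435*(-31)) = 1/(29593 + 13485) = 1/43078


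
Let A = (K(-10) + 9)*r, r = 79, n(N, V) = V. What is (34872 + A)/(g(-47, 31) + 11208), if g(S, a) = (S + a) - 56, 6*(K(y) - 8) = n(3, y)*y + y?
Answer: 4675/1392 ≈ 3.3585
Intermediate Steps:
K(y) = 8 + y/6 + y²/6 (K(y) = 8 + (y*y + y)/6 = 8 + (y² + y)/6 = 8 + (y + y²)/6 = 8 + (y/6 + y²/6) = 8 + y/6 + y²/6)
g(S, a) = -56 + S + a
A = 2528 (A = ((8 + (⅙)*(-10) + (⅙)*(-10)²) + 9)*79 = ((8 - 5/3 + (⅙)*100) + 9)*79 = ((8 - 5/3 + 50/3) + 9)*79 = (23 + 9)*79 = 32*79 = 2528)
(34872 + A)/(g(-47, 31) + 11208) = (34872 + 2528)/((-56 - 47 + 31) + 11208) = 37400/(-72 + 11208) = 37400/11136 = 37400*(1/11136) = 4675/1392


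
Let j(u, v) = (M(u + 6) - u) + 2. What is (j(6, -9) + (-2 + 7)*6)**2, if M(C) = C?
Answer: 1444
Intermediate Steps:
j(u, v) = 8 (j(u, v) = ((u + 6) - u) + 2 = ((6 + u) - u) + 2 = 6 + 2 = 8)
(j(6, -9) + (-2 + 7)*6)**2 = (8 + (-2 + 7)*6)**2 = (8 + 5*6)**2 = (8 + 30)**2 = 38**2 = 1444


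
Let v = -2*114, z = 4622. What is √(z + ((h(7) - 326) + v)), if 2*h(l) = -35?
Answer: √16202/2 ≈ 63.644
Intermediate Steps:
h(l) = -35/2 (h(l) = (½)*(-35) = -35/2)
v = -228
√(z + ((h(7) - 326) + v)) = √(4622 + ((-35/2 - 326) - 228)) = √(4622 + (-687/2 - 228)) = √(4622 - 1143/2) = √(8101/2) = √16202/2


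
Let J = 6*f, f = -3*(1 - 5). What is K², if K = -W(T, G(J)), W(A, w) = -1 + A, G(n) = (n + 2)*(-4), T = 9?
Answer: 64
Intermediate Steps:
f = 12 (f = -3*(-4) = 12)
J = 72 (J = 6*12 = 72)
G(n) = -8 - 4*n (G(n) = (2 + n)*(-4) = -8 - 4*n)
K = -8 (K = -(-1 + 9) = -1*8 = -8)
K² = (-8)² = 64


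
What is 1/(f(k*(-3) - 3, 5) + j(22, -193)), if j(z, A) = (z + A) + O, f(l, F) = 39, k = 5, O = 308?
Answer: 1/176 ≈ 0.0056818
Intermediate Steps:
j(z, A) = 308 + A + z (j(z, A) = (z + A) + 308 = (A + z) + 308 = 308 + A + z)
1/(f(k*(-3) - 3, 5) + j(22, -193)) = 1/(39 + (308 - 193 + 22)) = 1/(39 + 137) = 1/176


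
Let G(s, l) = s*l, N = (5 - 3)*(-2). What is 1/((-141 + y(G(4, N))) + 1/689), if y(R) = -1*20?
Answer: -689/110928 ≈ -0.0062112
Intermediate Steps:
N = -4 (N = 2*(-2) = -4)
G(s, l) = l*s
y(R) = -20
1/((-141 + y(G(4, N))) + 1/689) = 1/((-141 - 20) + 1/689) = 1/(-161 + 1/689) = 1/(-110928/689) = -689/110928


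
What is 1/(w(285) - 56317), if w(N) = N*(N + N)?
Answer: 1/106133 ≈ 9.4221e-6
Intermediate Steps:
w(N) = 2*N² (w(N) = N*(2*N) = 2*N²)
1/(w(285) - 56317) = 1/(2*285² - 56317) = 1/(2*81225 - 56317) = 1/(162450 - 56317) = 1/106133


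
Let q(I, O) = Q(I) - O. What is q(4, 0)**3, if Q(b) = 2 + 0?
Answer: 8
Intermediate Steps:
Q(b) = 2
q(I, O) = 2 - O
q(4, 0)**3 = (2 - 1*0)**3 = (2 + 0)**3 = 2**3 = 8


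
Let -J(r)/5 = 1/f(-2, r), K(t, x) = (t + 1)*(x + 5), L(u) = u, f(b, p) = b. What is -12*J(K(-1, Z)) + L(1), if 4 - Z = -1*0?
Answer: -29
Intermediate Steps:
Z = 4 (Z = 4 - (-1)*0 = 4 - 1*0 = 4 + 0 = 4)
K(t, x) = (1 + t)*(5 + x)
J(r) = 5/2 (J(r) = -5/(-2) = -5*(-½) = 5/2)
-12*J(K(-1, Z)) + L(1) = -12*5/2 + 1 = -30 + 1 = -29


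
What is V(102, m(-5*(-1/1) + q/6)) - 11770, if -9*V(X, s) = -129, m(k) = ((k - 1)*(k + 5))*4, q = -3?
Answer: -35267/3 ≈ -11756.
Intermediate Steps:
m(k) = 4*(-1 + k)*(5 + k) (m(k) = ((-1 + k)*(5 + k))*4 = 4*(-1 + k)*(5 + k))
V(X, s) = 43/3 (V(X, s) = -⅑*(-129) = 43/3)
V(102, m(-5*(-1/1) + q/6)) - 11770 = 43/3 - 11770 = -35267/3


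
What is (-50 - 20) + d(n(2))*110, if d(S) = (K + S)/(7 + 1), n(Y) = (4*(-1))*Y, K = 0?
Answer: -180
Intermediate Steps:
n(Y) = -4*Y
d(S) = S/8 (d(S) = (0 + S)/(7 + 1) = S/8)
(-50 - 20) + d(n(2))*110 = (-50 - 20) + ((-4*2)/8)*110 = -70 + ((⅛)*(-8))*110 = -70 - 1*110 = -70 - 110 = -180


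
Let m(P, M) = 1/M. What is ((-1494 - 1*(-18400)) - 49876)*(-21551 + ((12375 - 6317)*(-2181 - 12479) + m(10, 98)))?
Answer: 20501498274135/7 ≈ 2.9288e+12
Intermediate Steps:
((-1494 - 1*(-18400)) - 49876)*(-21551 + ((12375 - 6317)*(-2181 - 12479) + m(10, 98))) = ((-1494 - 1*(-18400)) - 49876)*(-21551 + ((12375 - 6317)*(-2181 - 12479) + 1/98)) = ((-1494 + 18400) - 49876)*(-21551 + (6058*(-14660) + 1/98)) = (16906 - 49876)*(-21551 + (-88810280 + 1/98)) = -32970*(-21551 - 8703407439/98) = -32970*(-8705519437/98) = 20501498274135/7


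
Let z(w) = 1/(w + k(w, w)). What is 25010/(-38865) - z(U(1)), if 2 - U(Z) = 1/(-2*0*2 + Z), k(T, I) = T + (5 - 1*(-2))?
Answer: -17597/23319 ≈ -0.75462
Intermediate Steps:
k(T, I) = 7 + T (k(T, I) = T + (5 + 2) = T + 7 = 7 + T)
U(Z) = 2 - 1/Z (U(Z) = 2 - 1/(-2*0*2 + Z) = 2 - 1/(0*2 + Z) = 2 - 1/(0 + Z) = 2 - 1/Z)
z(w) = 1/(7 + 2*w) (z(w) = 1/(w + (7 + w)) = 1/(7 + 2*w))
25010/(-38865) - z(U(1)) = 25010/(-38865) - 1/(7 + 2*(2 - 1/1)) = 25010*(-1/38865) - 1/(7 + 2*(2 - 1*1)) = -5002/7773 - 1/(7 + 2*(2 - 1)) = -5002/7773 - 1/(7 + 2*1) = -5002/7773 - 1/(7 + 2) = -5002/7773 - 1/9 = -5002/7773 - 1*⅑ = -5002/7773 - ⅑ = -17597/23319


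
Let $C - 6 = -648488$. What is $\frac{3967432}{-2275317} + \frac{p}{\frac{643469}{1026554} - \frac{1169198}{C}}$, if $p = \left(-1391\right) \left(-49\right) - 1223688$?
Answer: $- \frac{875133044941999019808202}{1840188730452843375} \approx -4.7557 \cdot 10^{5}$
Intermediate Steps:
$C = -648482$ ($C = 6 - 648488 = -648482$)
$p = -1155529$ ($p = 68159 - 1223688 = -1155529$)
$\frac{3967432}{-2275317} + \frac{p}{\frac{643469}{1026554} - \frac{1169198}{C}} = \frac{3967432}{-2275317} - \frac{1155529}{\frac{643469}{1026554} - \frac{1169198}{-648482}} = 3967432 \left(- \frac{1}{2275317}\right) - \frac{1155529}{643469 \cdot \frac{1}{1026554} - - \frac{584599}{324241}} = - \frac{3967432}{2275317} - \frac{1155529}{\frac{643469}{1026554} + \frac{584599}{324241}} = - \frac{3967432}{2275317} - \frac{1155529}{\frac{808761473875}{332850895514}} = - \frac{3967432}{2275317} - \frac{384618862442396906}{808761473875} = - \frac{875133044941999019808202}{1840188730452843375}$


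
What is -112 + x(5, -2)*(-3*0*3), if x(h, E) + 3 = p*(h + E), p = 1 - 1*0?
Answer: -112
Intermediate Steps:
p = 1 (p = 1 + 0 = 1)
x(h, E) = -3 + E + h (x(h, E) = -3 + 1*(h + E) = -3 + 1*(E + h) = -3 + (E + h) = -3 + E + h)
-112 + x(5, -2)*(-3*0*3) = -112 + (-3 - 2 + 5)*(-3*0*3) = -112 + 0*(0*3) = -112 + 0*0 = -112 + 0 = -112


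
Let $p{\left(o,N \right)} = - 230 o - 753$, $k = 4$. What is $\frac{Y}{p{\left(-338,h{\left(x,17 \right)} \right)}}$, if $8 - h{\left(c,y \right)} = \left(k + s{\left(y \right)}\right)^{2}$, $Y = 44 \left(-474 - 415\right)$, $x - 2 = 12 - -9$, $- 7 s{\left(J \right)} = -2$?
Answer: $- \frac{39116}{76987} \approx -0.50809$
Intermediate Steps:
$s{\left(J \right)} = \frac{2}{7}$ ($s{\left(J \right)} = \left(- \frac{1}{7}\right) \left(-2\right) = \frac{2}{7}$)
$x = 23$ ($x = 2 + \left(12 - -9\right) = 2 + \left(12 + 9\right) = 2 + 21 = 23$)
$Y = -39116$ ($Y = 44 \left(-889\right) = -39116$)
$h{\left(c,y \right)} = - \frac{508}{49}$ ($h{\left(c,y \right)} = 8 - \left(4 + \frac{2}{7}\right)^{2} = 8 - \left(\frac{30}{7}\right)^{2} = 8 - \frac{900}{49} = - \frac{508}{49}$)
$p{\left(o,N \right)} = -753 - 230 o$
$\frac{Y}{p{\left(-338,h{\left(x,17 \right)} \right)}} = - \frac{39116}{-753 - -77740} = - \frac{39116}{-753 + 77740} = - \frac{39116}{76987}$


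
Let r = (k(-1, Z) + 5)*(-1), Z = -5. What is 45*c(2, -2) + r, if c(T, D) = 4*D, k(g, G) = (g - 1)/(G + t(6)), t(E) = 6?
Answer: -363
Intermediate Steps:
k(g, G) = (-1 + g)/(6 + G) (k(g, G) = (g - 1)/(G + 6) = (-1 + g)/(6 + G))
r = -3 (r = ((-1 - 1)/(6 - 5) + 5)*(-1) = (-2/1 + 5)*(-1) = (1*(-2) + 5)*(-1) = (-2 + 5)*(-1) = 3*(-1) = -3)
45*c(2, -2) + r = 45*(4*(-2)) - 3 = 45*(-8) - 3 = -360 - 3 = -363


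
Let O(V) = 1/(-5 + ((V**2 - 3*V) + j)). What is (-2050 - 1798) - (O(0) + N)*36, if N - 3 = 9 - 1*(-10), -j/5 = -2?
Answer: -23236/5 ≈ -4647.2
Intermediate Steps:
j = 10 (j = -5*(-2) = 10)
O(V) = 1/(5 + V**2 - 3*V) (O(V) = 1/(-5 + ((V**2 - 3*V) + 10)) = 1/(-5 + (10 + V**2 - 3*V)) = 1/(5 + V**2 - 3*V))
N = 22 (N = 3 + (9 - 1*(-10)) = 3 + (9 + 10) = 3 + 19 = 22)
(-2050 - 1798) - (O(0) + N)*36 = (-2050 - 1798) - (1/(5 + 0**2 - 3*0) + 22)*36 = -3848 - (1/(5 + 0 + 0) + 22)*36 = -3848 - (1/5 + 22)*36 = -3848 - 111*36/5 = -3848 - 1*3996/5 = -3848 - 3996/5 = -23236/5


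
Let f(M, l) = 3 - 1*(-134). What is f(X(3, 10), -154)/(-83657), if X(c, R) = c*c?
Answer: -137/83657 ≈ -0.0016376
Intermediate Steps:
X(c, R) = c²
f(M, l) = 137 (f(M, l) = 3 + 134 = 137)
f(X(3, 10), -154)/(-83657) = 137/(-83657) = 137*(-1/83657) = -137/83657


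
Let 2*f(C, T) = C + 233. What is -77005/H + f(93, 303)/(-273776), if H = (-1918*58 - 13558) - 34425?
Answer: 21056166879/43592531152 ≈ 0.48302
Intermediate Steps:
f(C, T) = 233/2 + C/2 (f(C, T) = (C + 233)/2 = (233 + C)/2 = 233/2 + C/2)
H = -159227 (H = (-111244 - 13558) - 34425 = -124802 - 34425 = -159227)
-77005/H + f(93, 303)/(-273776) = -77005/(-159227) + (233/2 + (½)*93)/(-273776) = -77005*(-1/159227) + (233/2 + 93/2)*(-1/273776) = 77005/159227 + 163*(-1/273776) = 77005/159227 - 163/273776 = 21056166879/43592531152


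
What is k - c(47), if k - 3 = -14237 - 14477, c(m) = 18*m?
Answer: -29557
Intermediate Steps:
k = -28711 (k = 3 + (-14237 - 14477) = 3 - 28714 = -28711)
k - c(47) = -28711 - 18*47 = -28711 - 1*846 = -28711 - 846 = -29557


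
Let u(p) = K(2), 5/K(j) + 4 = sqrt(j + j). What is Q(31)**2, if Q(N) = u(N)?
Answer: 25/4 ≈ 6.2500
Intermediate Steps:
K(j) = 5/(-4 + sqrt(2)*sqrt(j)) (K(j) = 5/(-4 + sqrt(j + j)) = 5/(-4 + sqrt(2*j)) = 5/(-4 + sqrt(2)*sqrt(j)))
u(p) = -5/2 (u(p) = 5/(-4 + sqrt(2)*sqrt(2)) = 5/(-4 + 2) = 5/(-2) = 5*(-1/2) = -5/2)
Q(N) = -5/2
Q(31)**2 = (-5/2)**2 = 25/4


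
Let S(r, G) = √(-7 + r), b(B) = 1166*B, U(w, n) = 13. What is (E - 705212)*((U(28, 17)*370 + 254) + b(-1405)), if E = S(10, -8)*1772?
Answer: 1151728261192 - 2893970152*√3 ≈ 1.1467e+12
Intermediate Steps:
E = 1772*√3 (E = √(-7 + 10)*1772 = √3*1772 = 1772*√3 ≈ 3069.2)
(E - 705212)*((U(28, 17)*370 + 254) + b(-1405)) = (1772*√3 - 705212)*((13*370 + 254) + 1166*(-1405)) = (-705212 + 1772*√3)*((4810 + 254) - 1638230) = (-705212 + 1772*√3)*(5064 - 1638230) = (-705212 + 1772*√3)*(-1633166) = 1151728261192 - 2893970152*√3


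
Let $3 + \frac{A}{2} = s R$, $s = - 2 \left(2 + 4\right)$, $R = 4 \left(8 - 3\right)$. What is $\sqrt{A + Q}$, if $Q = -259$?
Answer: $i \sqrt{745} \approx 27.295 i$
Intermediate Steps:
$R = 20$ ($R = 4 \cdot 5 = 20$)
$s = -12$ ($s = \left(-2\right) 6 = -12$)
$A = -486$ ($A = -6 + 2 \left(\left(-12\right) 20\right) = -6 + 2 \left(-240\right) = -6 - 480 = -486$)
$\sqrt{A + Q} = \sqrt{-486 - 259} = \sqrt{-745} = i \sqrt{745}$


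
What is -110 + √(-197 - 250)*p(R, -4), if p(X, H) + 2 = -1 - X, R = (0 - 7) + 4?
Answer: -110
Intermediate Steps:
R = -3 (R = -7 + 4 = -3)
p(X, H) = -3 - X (p(X, H) = -2 + (-1 - X) = -3 - X)
-110 + √(-197 - 250)*p(R, -4) = -110 + √(-197 - 250)*(-3 - 1*(-3)) = -110 + √(-447)*(-3 + 3) = -110 + (I*√447)*0 = -110 + 0 = -110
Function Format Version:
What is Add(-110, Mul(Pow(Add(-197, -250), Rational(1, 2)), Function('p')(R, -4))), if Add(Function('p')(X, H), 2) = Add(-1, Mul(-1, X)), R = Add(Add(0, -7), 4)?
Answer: -110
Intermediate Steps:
R = -3 (R = Add(-7, 4) = -3)
Function('p')(X, H) = Add(-3, Mul(-1, X)) (Function('p')(X, H) = Add(-2, Add(-1, Mul(-1, X))) = Add(-3, Mul(-1, X)))
Add(-110, Mul(Pow(Add(-197, -250), Rational(1, 2)), Function('p')(R, -4))) = Add(-110, Mul(Pow(Add(-197, -250), Rational(1, 2)), Add(-3, Mul(-1, -3)))) = Add(-110, Mul(Pow(-447, Rational(1, 2)), Add(-3, 3))) = Add(-110, Mul(Mul(I, Pow(447, Rational(1, 2))), 0)) = Add(-110, 0) = -110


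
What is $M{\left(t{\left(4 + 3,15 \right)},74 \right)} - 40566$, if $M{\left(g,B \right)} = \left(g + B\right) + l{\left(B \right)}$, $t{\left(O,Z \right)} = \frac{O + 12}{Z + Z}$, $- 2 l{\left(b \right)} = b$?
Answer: $- \frac{1215851}{30} \approx -40528.0$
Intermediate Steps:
$l{\left(b \right)} = - \frac{b}{2}$
$t{\left(O,Z \right)} = \frac{12 + O}{2 Z}$
$M{\left(g,B \right)} = g + \frac{B}{2}$ ($M{\left(g,B \right)} = \left(g + B\right) - \frac{B}{2} = \left(B + g\right) - \frac{B}{2} = g + \frac{B}{2}$)
$M{\left(t{\left(4 + 3,15 \right)},74 \right)} - 40566 = \left(\frac{12 + \left(4 + 3\right)}{2 \cdot 15} + \frac{1}{2} \cdot 74\right) - 40566 = \left(\frac{1}{2} \cdot \frac{1}{15} \left(12 + 7\right) + 37\right) - 40566 = \left(\frac{1}{2} \cdot \frac{1}{15} \cdot 19 + 37\right) - 40566 = \left(\frac{19}{30} + 37\right) - 40566 = \frac{1129}{30} - 40566 = - \frac{1215851}{30}$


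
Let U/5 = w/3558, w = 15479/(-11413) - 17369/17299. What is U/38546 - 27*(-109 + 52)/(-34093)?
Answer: -20836056614333448847/461573959729968088194 ≈ -0.045141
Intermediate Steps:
w = -466003618/197433487 (w = 15479*(-1/11413) - 17369*1/17299 = -15479/11413 - 17369/17299 = -466003618/197433487 ≈ -2.3603)
U = -1165009045/351234173373 (U = 5*(-466003618/197433487/3558) = 5*(-466003618/197433487*1/3558) = 5*(-233001809/351234173373) = -1165009045/351234173373 ≈ -0.0033169)
U/38546 - 27*(-109 + 52)/(-34093) = -1165009045/351234173373/38546 - 27*(-109 + 52)/(-34093) = -1165009045/351234173373*1/38546 - 27*(-57)*(-1/34093) = -1165009045/13538672446835658 + 1539*(-1/34093) = -1165009045/13538672446835658 - 1539/34093 = -20836056614333448847/461573959729968088194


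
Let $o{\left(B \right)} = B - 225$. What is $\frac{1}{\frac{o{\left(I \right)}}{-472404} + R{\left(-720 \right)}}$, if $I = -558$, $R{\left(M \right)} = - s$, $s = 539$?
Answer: $- \frac{157468}{84874991} \approx -0.0018553$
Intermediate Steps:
$R{\left(M \right)} = -539$ ($R{\left(M \right)} = \left(-1\right) 539 = -539$)
$o{\left(B \right)} = -225 + B$ ($o{\left(B \right)} = B - 225 = -225 + B$)
$\frac{1}{\frac{o{\left(I \right)}}{-472404} + R{\left(-720 \right)}} = \frac{1}{\frac{-225 - 558}{-472404} - 539} = \frac{1}{\left(-783\right) \left(- \frac{1}{472404}\right) - 539} = \frac{1}{\frac{261}{157468} - 539} = \frac{1}{- \frac{84874991}{157468}} = - \frac{157468}{84874991}$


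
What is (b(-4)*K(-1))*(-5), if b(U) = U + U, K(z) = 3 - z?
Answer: 160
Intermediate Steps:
b(U) = 2*U
(b(-4)*K(-1))*(-5) = ((2*(-4))*(3 - 1*(-1)))*(-5) = -8*(3 + 1)*(-5) = -8*4*(-5) = -32*(-5) = 160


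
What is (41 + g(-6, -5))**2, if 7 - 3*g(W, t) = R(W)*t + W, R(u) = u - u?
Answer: 18496/9 ≈ 2055.1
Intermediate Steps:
R(u) = 0
g(W, t) = 7/3 - W/3 (g(W, t) = 7/3 - (0*t + W)/3 = 7/3 - (0 + W)/3 = 7/3 - W/3)
(41 + g(-6, -5))**2 = (41 + (7/3 - 1/3*(-6)))**2 = (41 + (7/3 + 2))**2 = (41 + 13/3)**2 = (136/3)**2 = 18496/9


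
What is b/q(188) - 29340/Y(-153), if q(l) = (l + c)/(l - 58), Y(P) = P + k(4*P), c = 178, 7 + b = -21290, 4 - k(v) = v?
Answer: -215434145/28243 ≈ -7627.9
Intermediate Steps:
k(v) = 4 - v
b = -21297 (b = -7 - 21290 = -21297)
Y(P) = 4 - 3*P (Y(P) = P + (4 - 4*P) = 4 - 3*P)
q(l) = (178 + l)/(-58 + l) (q(l) = (l + 178)/(l - 58) = (178 + l)/(-58 + l))
b/q(188) - 29340/Y(-153) = -21297*(-58 + 188)/(178 + 188) - 29340/(4 - 3*(-153)) = -21297/(366/130) - 29340/(4 + 459) = -21297/((1/130)*366) - 29340/463 = -21297/183/65 - 29340*1/463 = -21297*65/183 - 29340/463 = -461435/61 - 29340/463 = -215434145/28243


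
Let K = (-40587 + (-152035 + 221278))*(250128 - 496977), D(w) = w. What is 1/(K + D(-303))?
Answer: -1/7073705247 ≈ -1.4137e-10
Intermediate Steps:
K = -7073704944 (K = (-40587 + 69243)*(-246849) = 28656*(-246849) = -7073704944)
1/(K + D(-303)) = 1/(-7073704944 - 303) = 1/(-7073705247) = -1/7073705247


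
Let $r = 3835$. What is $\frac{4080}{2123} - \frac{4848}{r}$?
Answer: $\frac{5354496}{8141705} \approx 0.65766$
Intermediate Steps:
$\frac{4080}{2123} - \frac{4848}{r} = \frac{4080}{2123} - \frac{4848}{3835} = \frac{5354496}{8141705}$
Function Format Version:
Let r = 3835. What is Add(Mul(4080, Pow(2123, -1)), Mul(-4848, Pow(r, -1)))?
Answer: Rational(5354496, 8141705) ≈ 0.65766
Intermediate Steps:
Add(Mul(4080, Pow(2123, -1)), Mul(-4848, Pow(r, -1))) = Add(Mul(4080, Pow(2123, -1)), Mul(-4848, Pow(3835, -1))) = Add(Mul(4080, Rational(1, 2123)), Mul(-4848, Rational(1, 3835))) = Add(Rational(4080, 2123), Rational(-4848, 3835)) = Rational(5354496, 8141705)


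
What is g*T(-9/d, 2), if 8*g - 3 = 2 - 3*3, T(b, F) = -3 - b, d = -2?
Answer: 15/4 ≈ 3.7500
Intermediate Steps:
g = -½ (g = 3/8 + (2 - 3*3)/8 = 3/8 + (2 - 9)/8 = 3/8 + (⅛)*(-7) = 3/8 - 7/8 = -½ ≈ -0.50000)
g*T(-9/d, 2) = -(-3 - (-9)/(-2))/2 = -(-3 - (-9)*(-1)/2)/2 = -(-3 - 1*9/2)/2 = -(-3 - 9/2)/2 = -½*(-15/2) = 15/4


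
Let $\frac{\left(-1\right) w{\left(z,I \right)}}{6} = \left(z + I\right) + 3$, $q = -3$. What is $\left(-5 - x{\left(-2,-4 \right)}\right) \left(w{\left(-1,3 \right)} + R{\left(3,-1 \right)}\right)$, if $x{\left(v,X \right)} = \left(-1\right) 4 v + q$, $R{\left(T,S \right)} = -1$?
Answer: $310$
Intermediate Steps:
$x{\left(v,X \right)} = -3 - 4 v$ ($x{\left(v,X \right)} = \left(-1\right) 4 v - 3 = - 4 v - 3 = -3 - 4 v$)
$w{\left(z,I \right)} = -18 - 6 I - 6 z$ ($w{\left(z,I \right)} = - 6 \left(\left(z + I\right) + 3\right) = - 6 \left(\left(I + z\right) + 3\right) = - 6 \left(3 + I + z\right) = -18 - 6 I - 6 z$)
$\left(-5 - x{\left(-2,-4 \right)}\right) \left(w{\left(-1,3 \right)} + R{\left(3,-1 \right)}\right) = \left(-5 - \left(-3 - -8\right)\right) \left(\left(-18 - 18 - -6\right) - 1\right) = \left(-5 - \left(-3 + 8\right)\right) \left(\left(-18 - 18 + 6\right) - 1\right) = \left(-5 - 5\right) \left(-30 - 1\right) = \left(-5 - 5\right) \left(-31\right) = \left(-10\right) \left(-31\right) = 310$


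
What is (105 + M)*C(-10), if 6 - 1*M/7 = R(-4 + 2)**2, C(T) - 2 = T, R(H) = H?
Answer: -952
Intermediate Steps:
C(T) = 2 + T
M = 14 (M = 42 - 7*(-4 + 2)**2 = 42 - 7*(-2)**2 = 42 - 7*4 = 42 - 28 = 14)
(105 + M)*C(-10) = (105 + 14)*(2 - 10) = 119*(-8) = -952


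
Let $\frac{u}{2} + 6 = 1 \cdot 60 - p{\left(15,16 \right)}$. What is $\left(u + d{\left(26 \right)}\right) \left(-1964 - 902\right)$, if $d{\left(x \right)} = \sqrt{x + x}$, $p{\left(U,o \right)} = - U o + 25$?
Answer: $-1541908 - 5732 \sqrt{13} \approx -1.5626 \cdot 10^{6}$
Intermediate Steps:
$p{\left(U,o \right)} = 25 - U o$ ($p{\left(U,o \right)} = - U o + 25 = 25 - U o$)
$d{\left(x \right)} = \sqrt{2} \sqrt{x}$ ($d{\left(x \right)} = \sqrt{2 x} = \sqrt{2} \sqrt{x}$)
$u = 538$ ($u = -12 + 2 \left(1 \cdot 60 - \left(25 - 15 \cdot 16\right)\right) = -12 + 2 \left(60 - \left(25 - 240\right)\right) = -12 + 2 \left(60 - -215\right) = -12 + 2 \left(60 + 215\right) = -12 + 2 \cdot 275 = -12 + 550 = 538$)
$\left(u + d{\left(26 \right)}\right) \left(-1964 - 902\right) = \left(538 + \sqrt{2} \sqrt{26}\right) \left(-1964 - 902\right) = \left(538 + 2 \sqrt{13}\right) \left(-2866\right) = -1541908 - 5732 \sqrt{13}$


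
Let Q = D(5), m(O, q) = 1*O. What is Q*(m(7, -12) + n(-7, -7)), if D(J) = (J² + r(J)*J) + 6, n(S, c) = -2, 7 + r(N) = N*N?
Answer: 605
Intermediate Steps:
r(N) = -7 + N² (r(N) = -7 + N*N = -7 + N²)
m(O, q) = O
D(J) = 6 + J² + J*(-7 + J²) (D(J) = (J² + (-7 + J²)*J) + 6 = (J² + J*(-7 + J²)) + 6 = 6 + J² + J*(-7 + J²))
Q = 121 (Q = 6 + 5² + 5*(-7 + 5²) = 6 + 25 + 5*(-7 + 25) = 6 + 25 + 5*18 = 6 + 25 + 90 = 121)
Q*(m(7, -12) + n(-7, -7)) = 121*(7 - 2) = 121*5 = 605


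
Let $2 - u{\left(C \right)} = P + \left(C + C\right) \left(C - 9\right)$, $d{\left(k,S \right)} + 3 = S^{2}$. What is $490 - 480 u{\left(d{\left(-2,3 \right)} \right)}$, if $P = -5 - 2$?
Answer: $-21110$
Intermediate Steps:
$d{\left(k,S \right)} = -3 + S^{2}$
$P = -7$
$u{\left(C \right)} = 9 - 2 C \left(-9 + C\right)$ ($u{\left(C \right)} = 2 - \left(-7 + \left(C + C\right) \left(C - 9\right)\right) = 2 - \left(-7 + 2 C \left(-9 + C\right)\right) = 9 - 2 C \left(-9 + C\right)$)
$490 - 480 u{\left(d{\left(-2,3 \right)} \right)} = 490 - 480 \left(9 - 2 \left(-3 + 3^{2}\right)^{2} + 18 \left(-3 + 3^{2}\right)\right) = 490 - 480 \left(9 - 2 \left(-3 + 9\right)^{2} + 18 \left(-3 + 9\right)\right) = 490 - 480 \left(9 - 2 \cdot 6^{2} + 18 \cdot 6\right) = 490 - 480 \left(9 - 72 + 108\right) = 490 - 21600 = -21110$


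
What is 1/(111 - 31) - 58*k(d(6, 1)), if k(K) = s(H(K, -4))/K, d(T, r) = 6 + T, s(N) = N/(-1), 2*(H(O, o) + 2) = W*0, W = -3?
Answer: -2317/240 ≈ -9.6542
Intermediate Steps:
H(O, o) = -2 (H(O, o) = -2 + (-3*0)/2 = -2 + (½)*0 = -2 + 0 = -2)
s(N) = -N (s(N) = N*(-1) = -N)
k(K) = 2/K (k(K) = (-1*(-2))/K = 2/K)
1/(111 - 31) - 58*k(d(6, 1)) = 1/(111 - 31) - 116/(6 + 6) = 1/80 - 116/12 = 1/80 - 58*⅙ = 1/80 - 29/3 = -2317/240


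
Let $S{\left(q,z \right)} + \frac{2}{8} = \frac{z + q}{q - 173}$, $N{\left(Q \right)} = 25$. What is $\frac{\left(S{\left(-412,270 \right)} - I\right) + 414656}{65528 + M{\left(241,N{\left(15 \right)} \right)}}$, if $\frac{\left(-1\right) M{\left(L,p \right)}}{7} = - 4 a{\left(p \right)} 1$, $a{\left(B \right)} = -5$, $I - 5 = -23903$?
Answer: $\frac{1026216343}{153007920} \approx 6.7069$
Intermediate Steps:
$I = -23898$ ($I = 5 - 23903 = -23898$)
$S{\left(q,z \right)} = - \frac{1}{4} + \frac{q + z}{-173 + q}$ ($S{\left(q,z \right)} = - \frac{1}{4} + \frac{z + q}{q - 173} = - \frac{1}{4} + \frac{q + z}{-173 + q}$)
$M{\left(L,p \right)} = -140$ ($M{\left(L,p \right)} = - 7 \left(-4\right) \left(-5\right) 1 = - 7 \cdot 20 \cdot 1 = \left(-7\right) 20 = -140$)
$\frac{\left(S{\left(-412,270 \right)} - I\right) + 414656}{65528 + M{\left(241,N{\left(15 \right)} \right)}} = \frac{\left(\frac{173 + 3 \left(-412\right) + 4 \cdot 270}{4 \left(-173 - 412\right)} - -23898\right) + 414656}{65528 - 140} = \frac{\left(\frac{173 - 1236 + 1080}{4 \left(-585\right)} + 23898\right) + 414656}{65388} = \left(\left(\frac{1}{4} \left(- \frac{1}{585}\right) 17 + 23898\right) + 414656\right) \frac{1}{65388} = \left(\left(- \frac{17}{2340} + 23898\right) + 414656\right) \frac{1}{65388} = \left(\frac{55921303}{2340} + 414656\right) \frac{1}{65388} = \frac{1026216343}{2340} \cdot \frac{1}{65388} = \frac{1026216343}{153007920}$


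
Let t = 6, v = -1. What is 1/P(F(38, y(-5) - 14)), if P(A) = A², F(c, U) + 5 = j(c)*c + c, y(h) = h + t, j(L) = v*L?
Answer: 1/1990921 ≈ 5.0228e-7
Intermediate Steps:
j(L) = -L
y(h) = 6 + h (y(h) = h + 6 = 6 + h)
F(c, U) = -5 + c - c² (F(c, U) = -5 + ((-c)*c + c) = -5 + (-c² + c) = -5 + (c - c²) = -5 + c - c²)
1/P(F(38, y(-5) - 14)) = 1/((-5 + 38 - 1*38²)²) = 1/((-5 + 38 - 1*1444)²) = 1/((-5 + 38 - 1444)²) = 1/((-1411)²) = 1/1990921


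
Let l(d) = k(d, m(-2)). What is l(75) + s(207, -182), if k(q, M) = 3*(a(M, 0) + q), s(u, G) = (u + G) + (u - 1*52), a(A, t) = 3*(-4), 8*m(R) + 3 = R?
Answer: 369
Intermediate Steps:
m(R) = -3/8 + R/8
a(A, t) = -12
s(u, G) = -52 + G + 2*u (s(u, G) = (G + u) + (u - 52) = (G + u) + (-52 + u) = -52 + G + 2*u)
k(q, M) = -36 + 3*q (k(q, M) = 3*(-12 + q) = -36 + 3*q)
l(d) = -36 + 3*d
l(75) + s(207, -182) = (-36 + 3*75) + (-52 - 182 + 2*207) = (-36 + 225) + (-52 - 182 + 414) = 189 + 180 = 369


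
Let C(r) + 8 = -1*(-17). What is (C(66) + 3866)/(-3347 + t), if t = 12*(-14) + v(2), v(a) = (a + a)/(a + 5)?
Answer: -27125/24601 ≈ -1.1026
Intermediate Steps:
C(r) = 9 (C(r) = -8 - 1*(-17) = -8 + 17 = 9)
v(a) = 2*a/(5 + a) (v(a) = (2*a)/(5 + a) = 2*a/(5 + a))
t = -1172/7 (t = 12*(-14) + 2*2/(5 + 2) = -168 + 2*2/7 = -168 + 2*2*(⅐) = -168 + 4/7 = -1172/7 ≈ -167.43)
(C(66) + 3866)/(-3347 + t) = (9 + 3866)/(-3347 - 1172/7) = 3875/(-24601/7) = 3875*(-7/24601) = -27125/24601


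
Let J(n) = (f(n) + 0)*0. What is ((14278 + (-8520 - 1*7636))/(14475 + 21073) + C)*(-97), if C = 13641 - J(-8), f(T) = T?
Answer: -23518056915/17774 ≈ -1.3232e+6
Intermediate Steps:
J(n) = 0 (J(n) = (n + 0)*0 = n*0 = 0)
C = 13641 (C = 13641 - 1*0 = 13641 + 0 = 13641)
((14278 + (-8520 - 1*7636))/(14475 + 21073) + C)*(-97) = ((14278 + (-8520 - 1*7636))/(14475 + 21073) + 13641)*(-97) = ((14278 + (-8520 - 7636))/35548 + 13641)*(-97) = ((14278 - 16156)*(1/35548) + 13641)*(-97) = (-1878*1/35548 + 13641)*(-97) = (-939/17774 + 13641)*(-97) = (242454195/17774)*(-97) = -23518056915/17774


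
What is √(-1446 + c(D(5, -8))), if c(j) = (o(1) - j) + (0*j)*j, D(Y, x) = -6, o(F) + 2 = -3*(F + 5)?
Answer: 2*I*√365 ≈ 38.21*I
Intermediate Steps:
o(F) = -17 - 3*F (o(F) = -2 - 3*(F + 5) = -2 - 3*(5 + F) = -2 + (-15 - 3*F) = -17 - 3*F)
c(j) = -20 - j (c(j) = ((-17 - 3*1) - j) + (0*j)*j = ((-17 - 3) - j) + 0*j = (-20 - j) + 0 = -20 - j)
√(-1446 + c(D(5, -8))) = √(-1446 + (-20 - 1*(-6))) = √(-1446 + (-20 + 6)) = √(-1446 - 14) = √(-1460) = 2*I*√365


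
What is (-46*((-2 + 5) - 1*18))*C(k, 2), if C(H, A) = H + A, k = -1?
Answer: 690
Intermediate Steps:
C(H, A) = A + H
(-46*((-2 + 5) - 1*18))*C(k, 2) = (-46*((-2 + 5) - 1*18))*(2 - 1) = -46*(3 - 18)*1 = -46*(-15)*1 = 690*1 = 690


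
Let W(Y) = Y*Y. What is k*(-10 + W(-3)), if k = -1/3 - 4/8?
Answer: 5/6 ≈ 0.83333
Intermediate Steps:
k = -5/6 (k = -1*1/3 - 4*1/8 = -1/3 - 1/2 = -5/6 ≈ -0.83333)
W(Y) = Y**2
k*(-10 + W(-3)) = -5*(-10 + (-3)**2)/6 = -5*(-10 + 9)/6 = -5/6*(-1) = 5/6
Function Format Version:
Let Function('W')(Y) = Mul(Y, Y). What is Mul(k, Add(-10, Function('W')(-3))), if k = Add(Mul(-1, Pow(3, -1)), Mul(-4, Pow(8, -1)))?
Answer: Rational(5, 6) ≈ 0.83333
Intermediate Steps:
k = Rational(-5, 6) (k = Add(Mul(-1, Rational(1, 3)), Mul(-4, Rational(1, 8))) = Add(Rational(-1, 3), Rational(-1, 2)) = Rational(-5, 6) ≈ -0.83333)
Function('W')(Y) = Pow(Y, 2)
Mul(k, Add(-10, Function('W')(-3))) = Mul(Rational(-5, 6), Add(-10, Pow(-3, 2))) = Mul(Rational(-5, 6), Add(-10, 9)) = Mul(Rational(-5, 6), -1) = Rational(5, 6)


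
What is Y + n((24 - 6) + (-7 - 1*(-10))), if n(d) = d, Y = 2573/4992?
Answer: 107405/4992 ≈ 21.515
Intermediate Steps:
Y = 2573/4992 (Y = 2573*(1/4992) = 2573/4992 ≈ 0.51542)
Y + n((24 - 6) + (-7 - 1*(-10))) = 2573/4992 + ((24 - 6) + (-7 - 1*(-10))) = 2573/4992 + (18 + (-7 + 10)) = 2573/4992 + (18 + 3) = 2573/4992 + 21 = 107405/4992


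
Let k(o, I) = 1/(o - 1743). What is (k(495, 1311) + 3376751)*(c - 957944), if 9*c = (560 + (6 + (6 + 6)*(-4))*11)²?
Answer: -9073027053789331/2808 ≈ -3.2311e+12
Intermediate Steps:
k(o, I) = 1/(-1743 + o)
c = 9604/9 (c = (560 + (6 + (6 + 6)*(-4))*11)²/9 = (560 + (6 + 12*(-4))*11)²/9 = (560 + (6 - 48)*11)²/9 = (560 - 42*11)²/9 = (560 - 462)²/9 = (⅑)*98² = (⅑)*9604 = 9604/9 ≈ 1067.1)
(k(495, 1311) + 3376751)*(c - 957944) = (1/(-1743 + 495) + 3376751)*(9604/9 - 957944) = (1/(-1248) + 3376751)*(-8611892/9) = (-1/1248 + 3376751)*(-8611892/9) = (4214185247/1248)*(-8611892/9) = -9073027053789331/2808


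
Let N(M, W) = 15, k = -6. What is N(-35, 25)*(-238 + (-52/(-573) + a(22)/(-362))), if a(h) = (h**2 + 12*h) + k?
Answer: -124434325/34571 ≈ -3599.4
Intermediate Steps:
a(h) = -6 + h**2 + 12*h (a(h) = (h**2 + 12*h) - 6 = -6 + h**2 + 12*h)
N(-35, 25)*(-238 + (-52/(-573) + a(22)/(-362))) = 15*(-238 + (-52/(-573) + (-6 + 22**2 + 12*22)/(-362))) = 15*(-238 + (-52*(-1/573) + (-6 + 484 + 264)*(-1/362))) = 15*(-238 + (52/573 + 742*(-1/362))) = 15*(-238 + (52/573 - 371/181)) = 15*(-238 - 203171/103713) = 15*(-24886865/103713) = -124434325/34571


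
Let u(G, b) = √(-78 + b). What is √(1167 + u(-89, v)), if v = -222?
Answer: √(1167 + 10*I*√3) ≈ 34.162 + 0.2535*I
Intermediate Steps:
√(1167 + u(-89, v)) = √(1167 + √(-78 - 222)) = √(1167 + √(-300)) = √(1167 + 10*I*√3)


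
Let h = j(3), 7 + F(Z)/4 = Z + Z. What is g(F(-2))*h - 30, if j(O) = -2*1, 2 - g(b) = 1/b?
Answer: -749/22 ≈ -34.045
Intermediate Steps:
F(Z) = -28 + 8*Z (F(Z) = -28 + 4*(Z + Z) = -28 + 4*(2*Z) = -28 + 8*Z)
g(b) = 2 - 1/b
j(O) = -2
h = -2
g(F(-2))*h - 30 = (2 - 1/(-28 + 8*(-2)))*(-2) - 30 = (2 - 1/(-28 - 16))*(-2) - 30 = (2 - 1/(-44))*(-2) - 30 = (2 - 1*(-1/44))*(-2) - 30 = (2 + 1/44)*(-2) - 30 = (89/44)*(-2) - 30 = -89/22 - 30 = -749/22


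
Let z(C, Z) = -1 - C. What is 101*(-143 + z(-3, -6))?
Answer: -14241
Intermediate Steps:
101*(-143 + z(-3, -6)) = 101*(-143 + (-1 - 1*(-3))) = 101*(-143 + (-1 + 3)) = 101*(-143 + 2) = 101*(-141) = -14241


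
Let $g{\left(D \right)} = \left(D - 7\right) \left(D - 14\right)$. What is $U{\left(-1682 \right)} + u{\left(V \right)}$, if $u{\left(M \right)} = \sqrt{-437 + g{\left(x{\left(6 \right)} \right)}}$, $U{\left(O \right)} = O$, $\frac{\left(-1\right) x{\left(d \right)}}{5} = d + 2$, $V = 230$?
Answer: $-1682 + \sqrt{2101} \approx -1636.2$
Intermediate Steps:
$x{\left(d \right)} = -10 - 5 d$ ($x{\left(d \right)} = - 5 \left(d + 2\right) = - 5 \left(2 + d\right) = -10 - 5 d$)
$g{\left(D \right)} = \left(-14 + D\right) \left(-7 + D\right)$ ($g{\left(D \right)} = \left(-7 + D\right) \left(-14 + D\right) = \left(-14 + D\right) \left(-7 + D\right)$)
$u{\left(M \right)} = \sqrt{2101}$ ($u{\left(M \right)} = \sqrt{-437 + \left(98 + \left(-10 - 30\right)^{2} - 21 \left(-10 - 30\right)\right)} = \sqrt{-437 + \left(98 + \left(-40\right)^{2} - -840\right)} = \sqrt{-437 + \left(98 + 1600 + 840\right)} = \sqrt{-437 + 2538} = \sqrt{2101}$)
$U{\left(-1682 \right)} + u{\left(V \right)} = -1682 + \sqrt{2101}$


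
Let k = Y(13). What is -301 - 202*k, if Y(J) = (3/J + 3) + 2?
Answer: -17649/13 ≈ -1357.6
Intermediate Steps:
Y(J) = 5 + 3/J (Y(J) = (3 + 3/J) + 2 = 5 + 3/J)
k = 68/13 (k = 5 + 3/13 = 68/13 ≈ 5.2308)
-301 - 202*k = -301 - 202*68/13 = -301 - 13736/13 = -17649/13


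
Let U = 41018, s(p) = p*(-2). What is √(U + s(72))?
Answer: √40874 ≈ 202.17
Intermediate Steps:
s(p) = -2*p
√(U + s(72)) = √(41018 - 2*72) = √(41018 - 144) = √40874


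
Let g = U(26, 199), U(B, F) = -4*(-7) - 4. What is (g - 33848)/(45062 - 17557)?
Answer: -33824/27505 ≈ -1.2297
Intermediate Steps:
U(B, F) = 24 (U(B, F) = 28 - 4 = 24)
g = 24
(g - 33848)/(45062 - 17557) = (24 - 33848)/(45062 - 17557) = -33824/27505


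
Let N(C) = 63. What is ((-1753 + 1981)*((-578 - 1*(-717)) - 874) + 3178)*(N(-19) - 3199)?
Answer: 515564672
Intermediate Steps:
((-1753 + 1981)*((-578 - 1*(-717)) - 874) + 3178)*(N(-19) - 3199) = ((-1753 + 1981)*((-578 - 1*(-717)) - 874) + 3178)*(63 - 3199) = (228*((-578 + 717) - 874) + 3178)*(-3136) = (228*(139 - 874) + 3178)*(-3136) = (228*(-735) + 3178)*(-3136) = (-167580 + 3178)*(-3136) = -164402*(-3136) = 515564672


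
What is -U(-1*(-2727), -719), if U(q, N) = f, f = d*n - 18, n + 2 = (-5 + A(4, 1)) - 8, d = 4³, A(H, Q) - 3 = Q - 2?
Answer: 850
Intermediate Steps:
A(H, Q) = 1 + Q (A(H, Q) = 3 + (Q - 2) = 3 + (-2 + Q) = 1 + Q)
d = 64
n = -13 (n = -2 + ((-5 + (1 + 1)) - 8) = -2 + ((-5 + 2) - 8) = -2 + (-3 - 8) = -2 - 11 = -13)
f = -850 (f = 64*(-13) - 18 = -832 - 18 = -850)
U(q, N) = -850
-U(-1*(-2727), -719) = -1*(-850) = 850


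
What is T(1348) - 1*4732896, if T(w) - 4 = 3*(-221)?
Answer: -4733555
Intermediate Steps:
T(w) = -659 (T(w) = 4 + 3*(-221) = 4 - 663 = -659)
T(1348) - 1*4732896 = -659 - 1*4732896 = -659 - 4732896 = -4733555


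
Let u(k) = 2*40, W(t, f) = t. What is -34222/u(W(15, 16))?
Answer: -17111/40 ≈ -427.77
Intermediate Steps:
u(k) = 80
-34222/u(W(15, 16)) = -34222/80 = -34222*1/80 = -17111/40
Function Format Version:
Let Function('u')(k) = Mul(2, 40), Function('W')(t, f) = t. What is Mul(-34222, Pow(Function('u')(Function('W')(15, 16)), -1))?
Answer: Rational(-17111, 40) ≈ -427.77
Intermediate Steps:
Function('u')(k) = 80
Mul(-34222, Pow(Function('u')(Function('W')(15, 16)), -1)) = Mul(-34222, Pow(80, -1)) = Mul(-34222, Rational(1, 80)) = Rational(-17111, 40)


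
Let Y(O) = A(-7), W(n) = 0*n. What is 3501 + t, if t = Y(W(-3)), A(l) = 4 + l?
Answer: 3498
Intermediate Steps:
W(n) = 0
Y(O) = -3 (Y(O) = 4 - 7 = -3)
t = -3
3501 + t = 3501 - 3 = 3498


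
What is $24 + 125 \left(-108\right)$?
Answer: $-13476$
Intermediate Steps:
$24 + 125 \left(-108\right) = 24 - 13500 = -13476$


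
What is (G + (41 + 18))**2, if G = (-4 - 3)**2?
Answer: 11664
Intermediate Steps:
G = 49 (G = (-7)**2 = 49)
(G + (41 + 18))**2 = (49 + (41 + 18))**2 = (49 + 59)**2 = 108**2 = 11664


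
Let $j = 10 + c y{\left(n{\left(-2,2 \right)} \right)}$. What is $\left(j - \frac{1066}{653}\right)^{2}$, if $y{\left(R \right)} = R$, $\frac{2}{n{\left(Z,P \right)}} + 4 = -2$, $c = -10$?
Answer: $\frac{525418084}{3837681} \approx 136.91$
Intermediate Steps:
$n{\left(Z,P \right)} = - \frac{1}{3}$ ($n{\left(Z,P \right)} = \frac{2}{-4 - 2} = \frac{2}{-6} = 2 \left(- \frac{1}{6}\right) = - \frac{1}{3}$)
$j = \frac{40}{3}$ ($j = 10 - - \frac{10}{3} = 10 + \frac{10}{3} = \frac{40}{3} \approx 13.333$)
$\left(j - \frac{1066}{653}\right)^{2} = \left(\frac{40}{3} - \frac{1066}{653}\right)^{2} = \left(\frac{22922}{1959}\right)^{2} = \frac{525418084}{3837681}$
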